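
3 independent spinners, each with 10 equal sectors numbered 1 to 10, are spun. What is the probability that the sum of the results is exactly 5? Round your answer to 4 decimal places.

There are 10^3 = 1000 equally likely outcomes.
The number of ordered 3-tuples from {1,…,10} summing to 5 is 6.
P(sum = 5) = 6/1000 = 3/500 ≈ 0.0060.

0.0060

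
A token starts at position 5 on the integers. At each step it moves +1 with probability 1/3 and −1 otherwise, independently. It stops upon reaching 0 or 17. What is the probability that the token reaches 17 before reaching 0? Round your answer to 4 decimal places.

Let r = q/p = (2/3)/(1/3) = 2. The recurrence P(i) = p·P(i+1) + q·P(i−1) with P(0)=0, P(17)=1 gives P(i) = (1 − r^i)/(1 − r^17).
P(5) = (1 − (2)^5) / (1 − (2)^17) = 31/131071 ≈ 0.0002.

0.0002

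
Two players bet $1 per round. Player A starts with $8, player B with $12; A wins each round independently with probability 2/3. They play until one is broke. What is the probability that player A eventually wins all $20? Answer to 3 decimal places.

Let r = q/p = (1/3)/(2/3) = 1/2. The recurrence P(i) = p·P(i+1) + q·P(i−1) with P(0)=0, P(20)=1 gives P(i) = (1 − r^i)/(1 − r^20).
P(8) = (1 − (1/2)^8) / (1 − (1/2)^20) = 69632/69905 ≈ 0.996.

0.996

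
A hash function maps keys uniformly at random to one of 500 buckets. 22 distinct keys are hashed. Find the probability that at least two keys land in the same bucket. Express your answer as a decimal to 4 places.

It's easier to compute the probability that all 22 are distinct.
P(all distinct) = 500/500 · 499/500 · ··· · 479/500 ≈ 0.6258.
So the probability of at least one match is 1 − 0.6258 = 0.3742.

0.3742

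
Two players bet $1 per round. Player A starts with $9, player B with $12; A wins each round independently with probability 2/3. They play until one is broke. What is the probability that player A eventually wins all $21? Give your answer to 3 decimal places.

0.998

Let r = q/p = (1/3)/(2/3) = 1/2. The recurrence P(i) = p·P(i+1) + q·P(i−1) with P(0)=0, P(21)=1 gives P(i) = (1 − r^i)/(1 − r^21).
P(9) = (1 − (1/2)^9) / (1 − (1/2)^21) = 299008/299593 ≈ 0.998.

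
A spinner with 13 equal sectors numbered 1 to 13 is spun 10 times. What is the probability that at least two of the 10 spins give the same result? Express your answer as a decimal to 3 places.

P(all 10 different) = 13/13 · 12/13 · ··· · 4/13 ≈ 0.008.
P(at least two equal) = 1 − 0.008 = 0.992.

0.992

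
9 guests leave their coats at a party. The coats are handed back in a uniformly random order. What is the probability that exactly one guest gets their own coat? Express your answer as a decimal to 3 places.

Choose which one is fixed: C(9,1) = 9 ways.
The remaining 8 must have no fixed point: D(8) = 14833.
P = 9·14833/362880 = 2119/5760 ≈ 0.368.

0.368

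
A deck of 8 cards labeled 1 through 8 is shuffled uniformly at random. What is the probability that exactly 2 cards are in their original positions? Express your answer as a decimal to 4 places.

0.1840

Choose which 2 of the 8 are fixed: C(8,2) = 28 ways.
The remaining 6 must have no fixed point: D(6) = 265.
P = 28·265/40320 = 53/288 ≈ 0.1840.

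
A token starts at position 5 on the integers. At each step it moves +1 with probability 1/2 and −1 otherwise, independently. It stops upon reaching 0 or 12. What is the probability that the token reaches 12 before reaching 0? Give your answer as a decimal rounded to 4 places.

0.4167

With a fair step, P(i) = ½P(i−1) + ½P(i+1) with P(0)=0, P(12)=1 has the linear solution P(i) = i/12.
P(5) = 5/12 ≈ 0.4167.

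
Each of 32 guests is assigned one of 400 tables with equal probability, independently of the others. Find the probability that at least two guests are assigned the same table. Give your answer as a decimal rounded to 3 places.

0.720

It's easier to compute the probability that all 32 are distinct.
P(all distinct) = 400/400 · 399/400 · ··· · 369/400 ≈ 0.280.
So the probability of at least one match is 1 − 0.280 = 0.720.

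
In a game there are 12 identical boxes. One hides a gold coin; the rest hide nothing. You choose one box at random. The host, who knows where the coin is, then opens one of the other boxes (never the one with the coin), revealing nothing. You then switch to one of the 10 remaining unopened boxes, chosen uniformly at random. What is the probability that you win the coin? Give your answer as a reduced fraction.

Your original box holds the coin with probability 1/12, so the other 11 collectively hold it with probability 11/12.
The host can always find an empty box to open, so this doesn't change that 11/12; it is now spread over the 10 remaining unopened boxes.
P(win by switching) = (11/12) · (1/10) = 11/120.

11/120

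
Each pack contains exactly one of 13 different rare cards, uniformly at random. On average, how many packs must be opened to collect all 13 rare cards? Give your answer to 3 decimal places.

After i distinct types are collected, each trial gives a new one with probability (13−i)/13, so the expected wait for the next new type is 13/(13−i).
E = 13/13 + 13/12 + 13/11 + 13/10 + 13/9 + 13/8 + 13/7 + 13/6 + 13/5 + 13/4 + 13/3 + 13/2 + 13/1 = 1145993/27720 ≈ 41.342.

41.342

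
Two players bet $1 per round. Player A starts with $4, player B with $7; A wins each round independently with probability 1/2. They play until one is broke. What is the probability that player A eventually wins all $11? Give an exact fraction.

With a fair step, P(i) = ½P(i−1) + ½P(i+1) with P(0)=0, P(11)=1 has the linear solution P(i) = i/11.
P(4) = 4/11.

4/11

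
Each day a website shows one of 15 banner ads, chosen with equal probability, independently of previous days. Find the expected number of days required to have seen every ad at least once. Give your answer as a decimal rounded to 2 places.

After i distinct types are collected, each trial gives a new one with probability (15−i)/15, so the expected wait for the next new type is 15/(15−i).
E = 15/15 + 15/14 + 15/13 + 15/12 + 15/11 + 15/10 + 15/9 + 15/8 + 15/7 + 15/6 + 15/5 + 15/4 + 15/3 + 15/2 + 15/1 = 1195757/24024 ≈ 49.77.

49.77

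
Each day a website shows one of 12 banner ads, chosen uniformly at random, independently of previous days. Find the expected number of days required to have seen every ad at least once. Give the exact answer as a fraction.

After i distinct types are collected, each trial gives a new one with probability (12−i)/12, so the expected wait for the next new type is 12/(12−i).
E = 12/12 + 12/11 + 12/10 + 12/9 + 12/8 + 12/7 + 12/6 + 12/5 + 12/4 + 12/3 + 12/2 + 12/1 = 86021/2310.

86021/2310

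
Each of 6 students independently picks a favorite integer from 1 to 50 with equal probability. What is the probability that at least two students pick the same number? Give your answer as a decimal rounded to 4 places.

It's easier to compute the probability that all 6 are distinct.
P(all distinct) = 50/50 · 49/50 · ··· · 45/50 ≈ 0.7322.
So the probability of at least one match is 1 − 0.7322 = 0.2678.

0.2678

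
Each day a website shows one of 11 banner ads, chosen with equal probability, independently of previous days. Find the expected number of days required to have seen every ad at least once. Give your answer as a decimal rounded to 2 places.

After i distinct types are collected, each trial gives a new one with probability (11−i)/11, so the expected wait for the next new type is 11/(11−i).
E = 11/11 + 11/10 + 11/9 + 11/8 + 11/7 + 11/6 + 11/5 + 11/4 + 11/3 + 11/2 + 11/1 = 83711/2520 ≈ 33.22.

33.22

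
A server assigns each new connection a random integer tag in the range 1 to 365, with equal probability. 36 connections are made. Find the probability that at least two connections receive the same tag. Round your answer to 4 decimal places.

0.8322

It's easier to compute the probability that all 36 are distinct.
P(all distinct) = 365/365 · 364/365 · ··· · 330/365 ≈ 0.1678.
So the probability of at least one match is 1 − 0.1678 = 0.8322.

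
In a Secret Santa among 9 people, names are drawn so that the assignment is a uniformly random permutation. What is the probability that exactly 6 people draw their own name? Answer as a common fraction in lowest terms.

1/2160

Choose which 6 of the 9 are fixed: C(9,6) = 84 ways.
The remaining 3 must have no fixed point: D(3) = 2.
P = 84·2/362880 = 1/2160.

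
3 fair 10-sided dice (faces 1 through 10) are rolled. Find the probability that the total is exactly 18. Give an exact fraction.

73/1000

There are 10^3 = 1000 equally likely outcomes.
The number of ordered 3-tuples from {1,…,10} summing to 18 is 73.
P(sum = 18) = 73/1000.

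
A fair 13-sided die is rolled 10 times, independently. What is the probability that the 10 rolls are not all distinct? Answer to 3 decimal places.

0.992

P(all 10 different) = 13/13 · 12/13 · ··· · 4/13 ≈ 0.008.
P(at least two equal) = 1 − 0.008 = 0.992.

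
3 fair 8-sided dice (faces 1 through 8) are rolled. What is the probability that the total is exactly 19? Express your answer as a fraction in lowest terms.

21/512

There are 8^3 = 512 equally likely outcomes.
The number of ordered 3-tuples from {1,…,8} summing to 19 is 21.
P(sum = 19) = 21/512.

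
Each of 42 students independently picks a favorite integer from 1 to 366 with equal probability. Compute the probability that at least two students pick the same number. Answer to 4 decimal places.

It's easier to compute the probability that all 42 are distinct.
P(all distinct) = 366/366 · 365/366 · ··· · 325/366 ≈ 0.0866.
So the probability of at least one match is 1 − 0.0866 = 0.9134.

0.9134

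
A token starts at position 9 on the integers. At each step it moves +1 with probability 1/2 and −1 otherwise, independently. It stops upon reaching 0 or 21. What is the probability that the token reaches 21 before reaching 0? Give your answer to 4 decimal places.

0.4286

With a fair step, P(i) = ½P(i−1) + ½P(i+1) with P(0)=0, P(21)=1 has the linear solution P(i) = i/21.
P(9) = 9/21 = 3/7 ≈ 0.4286.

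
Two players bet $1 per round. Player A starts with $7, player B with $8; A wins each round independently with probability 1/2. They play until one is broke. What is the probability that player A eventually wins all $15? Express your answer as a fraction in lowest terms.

7/15

With a fair step, P(i) = ½P(i−1) + ½P(i+1) with P(0)=0, P(15)=1 has the linear solution P(i) = i/15.
P(7) = 7/15.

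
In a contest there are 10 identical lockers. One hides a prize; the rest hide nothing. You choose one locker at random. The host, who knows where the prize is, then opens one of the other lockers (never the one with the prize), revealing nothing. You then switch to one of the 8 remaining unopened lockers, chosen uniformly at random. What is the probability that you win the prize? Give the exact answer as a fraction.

Your original locker holds the prize with probability 1/10, so the other 9 collectively hold it with probability 9/10.
The host can always find an empty locker to open, so this doesn't change that 9/10; it is now spread over the 8 remaining unopened lockers.
P(win by switching) = (9/10) · (1/8) = 9/80.

9/80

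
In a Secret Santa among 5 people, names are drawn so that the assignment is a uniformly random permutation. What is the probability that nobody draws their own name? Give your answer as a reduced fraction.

This is the derangement probability: permutations of 5 with no fixed point.
D(5) = 5! · (1 − 1/1! + 1/2! − ··· + (−1)^5/5!) = 44.
P = 44/120 = 11/30.

11/30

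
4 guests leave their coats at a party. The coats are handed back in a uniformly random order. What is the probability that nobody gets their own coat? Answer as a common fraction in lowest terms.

This is the derangement probability: permutations of 4 with no fixed point.
D(4) = 4! · (1 − 1/1! + 1/2! − ··· + (−1)^4/4!) = 9.
P = 9/24 = 3/8.

3/8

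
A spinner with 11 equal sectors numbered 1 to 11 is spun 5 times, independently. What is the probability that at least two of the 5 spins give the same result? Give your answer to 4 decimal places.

0.6558

P(all 5 different) = 11/11 · 10/11 · ··· · 7/11 ≈ 0.3442.
P(at least two equal) = 1 − 0.3442 = 0.6558.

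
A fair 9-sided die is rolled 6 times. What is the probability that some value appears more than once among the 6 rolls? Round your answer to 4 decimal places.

P(all 6 different) = 9/9 · 8/9 · ··· · 4/9 ≈ 0.1138.
P(at least two equal) = 1 − 0.1138 = 0.8862.

0.8862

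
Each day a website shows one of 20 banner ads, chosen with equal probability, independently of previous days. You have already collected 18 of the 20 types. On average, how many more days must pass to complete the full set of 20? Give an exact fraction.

30

Starting from 18 distinct types, each trial gives a new one with probability (20−i)/20 when i types are held, so the wait for the next new type is 20/(20−i).
E = 20/2 + 20/1 = 30.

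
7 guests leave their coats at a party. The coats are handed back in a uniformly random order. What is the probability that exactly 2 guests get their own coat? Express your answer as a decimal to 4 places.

Choose which 2 of the 7 are fixed: C(7,2) = 21 ways.
The remaining 5 must have no fixed point: D(5) = 44.
P = 21·44/5040 = 11/60 ≈ 0.1833.

0.1833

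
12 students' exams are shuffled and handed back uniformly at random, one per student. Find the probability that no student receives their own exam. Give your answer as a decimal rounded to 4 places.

This is the derangement probability: permutations of 12 with no fixed point.
D(12) = 12! · (1 − 1/1! + 1/2! − ··· + (−1)^12/12!) = 176214841.
P = 176214841/479001600 = 16019531/43545600 ≈ 0.3679.

0.3679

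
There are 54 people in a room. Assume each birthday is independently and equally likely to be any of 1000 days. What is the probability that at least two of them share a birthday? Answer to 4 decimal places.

0.7671

It's easier to compute the probability that all 54 are distinct.
P(all distinct) = 1000/1000 · 999/1000 · ··· · 947/1000 ≈ 0.2329.
So the probability of at least one match is 1 − 0.2329 = 0.7671.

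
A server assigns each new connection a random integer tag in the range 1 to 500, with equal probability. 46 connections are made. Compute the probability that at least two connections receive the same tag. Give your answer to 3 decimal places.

It's easier to compute the probability that all 46 are distinct.
P(all distinct) = 500/500 · 499/500 · ··· · 455/500 ≈ 0.118.
So the probability of at least one match is 1 − 0.118 = 0.882.

0.882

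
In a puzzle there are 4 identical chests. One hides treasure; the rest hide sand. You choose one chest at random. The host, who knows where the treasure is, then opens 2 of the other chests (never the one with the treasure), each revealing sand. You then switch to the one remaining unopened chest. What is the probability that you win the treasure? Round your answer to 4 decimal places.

0.7500

Your original chest holds the treasure with probability 1/4, so the other 3 collectively hold it with probability 3/4.
The host can always find 2 empty chests to open, so the reveals don't change that 3/4; it is now spread over the 1 remaining unopened chest.
P(win by switching) = (3/4) · (1/1) = 3/4 ≈ 0.7500.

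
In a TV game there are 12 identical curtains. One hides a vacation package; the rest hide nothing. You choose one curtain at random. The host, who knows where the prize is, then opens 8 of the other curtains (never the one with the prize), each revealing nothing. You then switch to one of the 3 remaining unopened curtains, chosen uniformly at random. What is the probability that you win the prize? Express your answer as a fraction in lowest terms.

Your original curtain holds the prize with probability 1/12, so the other 11 collectively hold it with probability 11/12.
The host can always find 8 empty curtains to open, so the reveals don't change that 11/12; it is now spread over the 3 remaining unopened curtains.
P(win by switching) = (11/12) · (1/3) = 11/36.

11/36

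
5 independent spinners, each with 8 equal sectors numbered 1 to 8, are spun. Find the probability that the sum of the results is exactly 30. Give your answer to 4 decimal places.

There are 8^5 = 32768 equally likely outcomes.
The number of ordered 5-tuples from {1,…,8} summing to 30 is 926.
P(sum = 30) = 926/32768 = 463/16384 ≈ 0.0283.

0.0283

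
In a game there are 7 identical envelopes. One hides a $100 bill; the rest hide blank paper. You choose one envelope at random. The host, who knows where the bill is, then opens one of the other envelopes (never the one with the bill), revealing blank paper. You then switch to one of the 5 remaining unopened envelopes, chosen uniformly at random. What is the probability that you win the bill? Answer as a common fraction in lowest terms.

6/35

Your original envelope holds the bill with probability 1/7, so the other 6 collectively hold it with probability 6/7.
The host can always find an empty envelope to open, so this doesn't change that 6/7; it is now spread over the 5 remaining unopened envelopes.
P(win by switching) = (6/7) · (1/5) = 6/35.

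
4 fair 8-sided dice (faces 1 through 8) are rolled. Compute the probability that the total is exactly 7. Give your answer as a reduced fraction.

5/1024

There are 8^4 = 4096 equally likely outcomes.
The number of ordered 4-tuples from {1,…,8} summing to 7 is 20.
P(sum = 7) = 20/4096 = 5/1024.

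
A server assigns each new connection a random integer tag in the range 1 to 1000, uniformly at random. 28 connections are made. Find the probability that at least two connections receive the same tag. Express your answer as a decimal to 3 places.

0.317

It's easier to compute the probability that all 28 are distinct.
P(all distinct) = 1000/1000 · 999/1000 · ··· · 973/1000 ≈ 0.683.
So the probability of at least one match is 1 − 0.683 = 0.317.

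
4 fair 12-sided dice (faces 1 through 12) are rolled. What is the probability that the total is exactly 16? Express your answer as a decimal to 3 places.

0.022

There are 12^4 = 20736 equally likely outcomes.
The number of ordered 4-tuples from {1,…,12} summing to 16 is 451.
P(sum = 16) = 451/20736 ≈ 0.022.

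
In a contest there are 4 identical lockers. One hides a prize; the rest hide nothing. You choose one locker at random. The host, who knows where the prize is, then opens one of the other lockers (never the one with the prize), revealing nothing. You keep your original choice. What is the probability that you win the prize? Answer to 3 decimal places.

The host can always open an empty locker regardless of your choice, so this gives no information about your original locker.
P(win by staying) = 1/4 ≈ 0.250.

0.250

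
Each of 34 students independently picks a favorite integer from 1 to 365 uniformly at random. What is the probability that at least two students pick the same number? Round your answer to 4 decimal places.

It's easier to compute the probability that all 34 are distinct.
P(all distinct) = 365/365 · 364/365 · ··· · 332/365 ≈ 0.2047.
So the probability of at least one match is 1 − 0.2047 = 0.7953.

0.7953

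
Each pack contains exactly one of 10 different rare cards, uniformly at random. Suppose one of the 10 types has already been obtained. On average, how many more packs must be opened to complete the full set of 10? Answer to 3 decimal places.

28.290

Starting from 1 distinct type, each trial gives a new one with probability (10−i)/10 when i types are held, so the wait for the next new type is 10/(10−i).
E = 10/9 + 10/8 + 10/7 + 10/6 + 10/5 + 10/4 + 10/3 + 10/2 + 10/1 = 7129/252 ≈ 28.290.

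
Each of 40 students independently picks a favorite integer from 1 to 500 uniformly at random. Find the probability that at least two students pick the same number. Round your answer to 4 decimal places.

0.7987

It's easier to compute the probability that all 40 are distinct.
P(all distinct) = 500/500 · 499/500 · ··· · 461/500 ≈ 0.2013.
So the probability of at least one match is 1 − 0.2013 = 0.7987.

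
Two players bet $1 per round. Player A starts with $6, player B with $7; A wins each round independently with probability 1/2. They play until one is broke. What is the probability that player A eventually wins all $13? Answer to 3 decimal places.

With a fair step, P(i) = ½P(i−1) + ½P(i+1) with P(0)=0, P(13)=1 has the linear solution P(i) = i/13.
P(6) = 6/13 ≈ 0.462.

0.462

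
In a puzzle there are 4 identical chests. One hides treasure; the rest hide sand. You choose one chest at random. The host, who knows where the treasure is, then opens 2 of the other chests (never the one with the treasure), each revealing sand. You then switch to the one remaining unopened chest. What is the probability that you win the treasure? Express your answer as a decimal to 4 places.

Your original chest holds the treasure with probability 1/4, so the other 3 collectively hold it with probability 3/4.
The host can always find 2 empty chests to open, so the reveals don't change that 3/4; it is now spread over the 1 remaining unopened chest.
P(win by switching) = (3/4) · (1/1) = 3/4 ≈ 0.7500.

0.7500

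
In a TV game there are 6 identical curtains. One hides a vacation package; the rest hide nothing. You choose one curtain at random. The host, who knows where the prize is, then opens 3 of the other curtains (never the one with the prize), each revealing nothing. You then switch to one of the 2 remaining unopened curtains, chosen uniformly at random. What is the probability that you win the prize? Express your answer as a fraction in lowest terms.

Your original curtain holds the prize with probability 1/6, so the other 5 collectively hold it with probability 5/6.
The host can always find 3 empty curtains to open, so the reveals don't change that 5/6; it is now spread over the 2 remaining unopened curtains.
P(win by switching) = (5/6) · (1/2) = 5/12.

5/12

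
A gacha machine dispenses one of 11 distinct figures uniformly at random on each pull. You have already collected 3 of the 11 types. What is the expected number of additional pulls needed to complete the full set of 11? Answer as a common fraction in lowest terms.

8371/280

Starting from 3 distinct types, each trial gives a new one with probability (11−i)/11 when i types are held, so the wait for the next new type is 11/(11−i).
E = 11/8 + 11/7 + 11/6 + 11/5 + 11/4 + 11/3 + 11/2 + 11/1 = 8371/280.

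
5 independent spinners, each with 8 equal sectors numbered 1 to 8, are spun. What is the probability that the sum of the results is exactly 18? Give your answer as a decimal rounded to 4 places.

0.0534

There are 8^5 = 32768 equally likely outcomes.
The number of ordered 5-tuples from {1,…,8} summing to 18 is 1750.
P(sum = 18) = 1750/32768 = 875/16384 ≈ 0.0534.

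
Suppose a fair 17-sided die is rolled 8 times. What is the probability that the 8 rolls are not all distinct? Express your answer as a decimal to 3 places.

0.859

P(all 8 different) = 17/17 · 16/17 · ··· · 10/17 ≈ 0.141.
P(at least two equal) = 1 − 0.141 = 0.859.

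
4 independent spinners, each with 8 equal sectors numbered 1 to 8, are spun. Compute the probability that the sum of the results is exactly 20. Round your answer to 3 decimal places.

There are 8^4 = 4096 equally likely outcomes.
The number of ordered 4-tuples from {1,…,8} summing to 20 is 315.
P(sum = 20) = 315/4096 ≈ 0.077.

0.077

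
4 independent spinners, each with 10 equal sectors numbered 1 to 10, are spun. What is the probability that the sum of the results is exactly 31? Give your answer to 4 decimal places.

0.0220

There are 10^4 = 10000 equally likely outcomes.
The number of ordered 4-tuples from {1,…,10} summing to 31 is 220.
P(sum = 31) = 220/10000 = 11/500 ≈ 0.0220.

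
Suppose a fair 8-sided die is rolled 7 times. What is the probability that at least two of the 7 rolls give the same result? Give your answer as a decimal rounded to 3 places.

P(all 7 different) = 8/8 · 7/8 · ··· · 2/8 ≈ 0.019.
P(at least two equal) = 1 − 0.019 = 0.981.

0.981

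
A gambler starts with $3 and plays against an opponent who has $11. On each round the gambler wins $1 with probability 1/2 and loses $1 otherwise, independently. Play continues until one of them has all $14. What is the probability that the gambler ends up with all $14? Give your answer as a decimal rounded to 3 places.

0.214

With a fair step, P(i) = ½P(i−1) + ½P(i+1) with P(0)=0, P(14)=1 has the linear solution P(i) = i/14.
P(3) = 3/14 ≈ 0.214.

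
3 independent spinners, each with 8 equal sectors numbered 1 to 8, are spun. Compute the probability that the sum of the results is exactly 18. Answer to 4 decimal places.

0.0547

There are 8^3 = 512 equally likely outcomes.
The number of ordered 3-tuples from {1,…,8} summing to 18 is 28.
P(sum = 18) = 28/512 = 7/128 ≈ 0.0547.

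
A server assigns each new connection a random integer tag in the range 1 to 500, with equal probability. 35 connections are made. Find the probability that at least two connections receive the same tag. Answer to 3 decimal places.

It's easier to compute the probability that all 35 are distinct.
P(all distinct) = 500/500 · 499/500 · ··· · 466/500 ≈ 0.296.
So the probability of at least one match is 1 − 0.296 = 0.704.

0.704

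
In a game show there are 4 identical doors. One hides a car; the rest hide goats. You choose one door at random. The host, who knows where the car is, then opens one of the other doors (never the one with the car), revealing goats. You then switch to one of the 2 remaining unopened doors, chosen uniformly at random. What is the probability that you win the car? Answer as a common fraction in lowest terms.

3/8

Your original door holds the car with probability 1/4, so the other 3 collectively hold it with probability 3/4.
The host can always find an empty door to open, so this doesn't change that 3/4; it is now spread over the 2 remaining unopened doors.
P(win by switching) = (3/4) · (1/2) = 3/8.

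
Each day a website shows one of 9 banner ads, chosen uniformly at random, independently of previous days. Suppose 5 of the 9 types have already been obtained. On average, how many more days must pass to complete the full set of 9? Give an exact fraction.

75/4

Starting from 5 distinct types, each trial gives a new one with probability (9−i)/9 when i types are held, so the wait for the next new type is 9/(9−i).
E = 9/4 + 9/3 + 9/2 + 9/1 = 75/4.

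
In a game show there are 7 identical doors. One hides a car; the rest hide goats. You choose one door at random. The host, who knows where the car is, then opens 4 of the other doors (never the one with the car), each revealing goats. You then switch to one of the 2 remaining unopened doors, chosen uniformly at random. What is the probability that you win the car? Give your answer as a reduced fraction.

Your original door holds the car with probability 1/7, so the other 6 collectively hold it with probability 6/7.
The host can always find 4 empty doors to open, so the reveals don't change that 6/7; it is now spread over the 2 remaining unopened doors.
P(win by switching) = (6/7) · (1/2) = 3/7.

3/7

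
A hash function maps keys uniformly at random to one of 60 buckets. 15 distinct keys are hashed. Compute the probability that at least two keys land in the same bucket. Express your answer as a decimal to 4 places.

0.8521

It's easier to compute the probability that all 15 are distinct.
P(all distinct) = 60/60 · 59/60 · ··· · 46/60 ≈ 0.1479.
So the probability of at least one match is 1 − 0.1479 = 0.8521.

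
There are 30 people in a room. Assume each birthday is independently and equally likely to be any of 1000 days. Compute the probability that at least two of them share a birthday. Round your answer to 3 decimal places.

0.356

It's easier to compute the probability that all 30 are distinct.
P(all distinct) = 1000/1000 · 999/1000 · ··· · 971/1000 ≈ 0.644.
So the probability of at least one match is 1 − 0.644 = 0.356.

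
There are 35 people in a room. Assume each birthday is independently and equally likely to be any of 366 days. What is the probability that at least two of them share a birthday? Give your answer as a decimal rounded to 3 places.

0.813

It's easier to compute the probability that all 35 are distinct.
P(all distinct) = 366/366 · 365/366 · ··· · 332/366 ≈ 0.187.
So the probability of at least one match is 1 − 0.187 = 0.813.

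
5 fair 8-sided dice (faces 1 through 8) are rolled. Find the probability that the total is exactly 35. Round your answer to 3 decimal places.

0.004

There are 8^5 = 32768 equally likely outcomes.
The number of ordered 5-tuples from {1,…,8} summing to 35 is 126.
P(sum = 35) = 126/32768 = 63/16384 ≈ 0.004.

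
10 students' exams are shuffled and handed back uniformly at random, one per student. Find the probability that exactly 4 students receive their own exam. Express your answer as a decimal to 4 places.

0.0153

Choose which 4 of the 10 are fixed: C(10,4) = 210 ways.
The remaining 6 must have no fixed point: D(6) = 265.
P = 210·265/3628800 = 53/3456 ≈ 0.0153.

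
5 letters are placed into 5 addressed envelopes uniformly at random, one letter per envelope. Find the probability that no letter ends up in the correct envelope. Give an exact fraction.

This is the derangement probability: permutations of 5 with no fixed point.
D(5) = 5! · (1 − 1/1! + 1/2! − ··· + (−1)^5/5!) = 44.
P = 44/120 = 11/30.

11/30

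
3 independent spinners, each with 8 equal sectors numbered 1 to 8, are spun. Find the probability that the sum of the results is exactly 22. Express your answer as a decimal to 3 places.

There are 8^3 = 512 equally likely outcomes.
The number of ordered 3-tuples from {1,…,8} summing to 22 is 6.
P(sum = 22) = 6/512 = 3/256 ≈ 0.012.

0.012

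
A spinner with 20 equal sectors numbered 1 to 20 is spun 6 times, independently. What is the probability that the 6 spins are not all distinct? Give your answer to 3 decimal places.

0.564

P(all 6 different) = 20/20 · 19/20 · ··· · 15/20 ≈ 0.436.
P(at least two equal) = 1 − 0.436 = 0.564.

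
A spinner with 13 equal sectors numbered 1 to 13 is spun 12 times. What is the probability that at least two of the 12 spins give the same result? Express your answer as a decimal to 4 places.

P(all 12 different) = 13/13 · 12/13 · ··· · 2/13 ≈ 0.0003.
P(at least two equal) = 1 − 0.0003 = 0.9997.

0.9997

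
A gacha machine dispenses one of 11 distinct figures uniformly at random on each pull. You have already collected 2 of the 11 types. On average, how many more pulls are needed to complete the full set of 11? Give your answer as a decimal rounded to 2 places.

Starting from 2 distinct types, each trial gives a new one with probability (11−i)/11 when i types are held, so the wait for the next new type is 11/(11−i).
E = 11/9 + 11/8 + 11/7 + 11/6 + 11/5 + 11/4 + 11/3 + 11/2 + 11/1 = 78419/2520 ≈ 31.12.

31.12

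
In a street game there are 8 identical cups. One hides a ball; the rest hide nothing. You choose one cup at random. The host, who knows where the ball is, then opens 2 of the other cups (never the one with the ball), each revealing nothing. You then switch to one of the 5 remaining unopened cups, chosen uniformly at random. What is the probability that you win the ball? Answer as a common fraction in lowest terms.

7/40

Your original cup holds the ball with probability 1/8, so the other 7 collectively hold it with probability 7/8.
The host can always find 2 empty cups to open, so the reveals don't change that 7/8; it is now spread over the 5 remaining unopened cups.
P(win by switching) = (7/8) · (1/5) = 7/40.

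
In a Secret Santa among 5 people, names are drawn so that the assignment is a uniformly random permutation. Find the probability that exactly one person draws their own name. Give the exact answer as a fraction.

3/8

Choose which one is fixed: C(5,1) = 5 ways.
The remaining 4 must have no fixed point: D(4) = 9.
P = 5·9/120 = 3/8.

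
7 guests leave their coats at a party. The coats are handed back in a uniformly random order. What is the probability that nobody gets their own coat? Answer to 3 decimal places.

This is the derangement probability: permutations of 7 with no fixed point.
D(7) = 7! · (1 − 1/1! + 1/2! − ··· + (−1)^7/7!) = 1854.
P = 1854/5040 = 103/280 ≈ 0.368.

0.368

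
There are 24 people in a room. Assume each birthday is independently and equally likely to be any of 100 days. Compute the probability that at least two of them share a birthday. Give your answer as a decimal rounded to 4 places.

0.9505

It's easier to compute the probability that all 24 are distinct.
P(all distinct) = 100/100 · 99/100 · ··· · 77/100 ≈ 0.0495.
So the probability of at least one match is 1 − 0.0495 = 0.9505.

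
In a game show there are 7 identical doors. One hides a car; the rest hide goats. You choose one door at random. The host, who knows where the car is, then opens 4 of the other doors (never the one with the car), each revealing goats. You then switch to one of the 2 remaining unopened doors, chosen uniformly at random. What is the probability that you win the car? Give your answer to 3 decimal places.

0.429

Your original door holds the car with probability 1/7, so the other 6 collectively hold it with probability 6/7.
The host can always find 4 empty doors to open, so the reveals don't change that 6/7; it is now spread over the 2 remaining unopened doors.
P(win by switching) = (6/7) · (1/2) = 3/7 ≈ 0.429.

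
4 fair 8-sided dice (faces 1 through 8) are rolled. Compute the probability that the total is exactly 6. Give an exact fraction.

5/2048

There are 8^4 = 4096 equally likely outcomes.
The number of ordered 4-tuples from {1,…,8} summing to 6 is 10.
P(sum = 6) = 10/4096 = 5/2048.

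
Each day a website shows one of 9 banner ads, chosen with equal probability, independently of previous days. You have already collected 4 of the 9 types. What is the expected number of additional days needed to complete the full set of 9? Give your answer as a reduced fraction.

411/20

Starting from 4 distinct types, each trial gives a new one with probability (9−i)/9 when i types are held, so the wait for the next new type is 9/(9−i).
E = 9/5 + 9/4 + 9/3 + 9/2 + 9/1 = 411/20.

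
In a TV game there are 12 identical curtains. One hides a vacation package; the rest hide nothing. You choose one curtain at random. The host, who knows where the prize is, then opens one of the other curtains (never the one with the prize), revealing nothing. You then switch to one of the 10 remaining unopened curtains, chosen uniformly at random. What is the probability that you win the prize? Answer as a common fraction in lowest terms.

11/120

Your original curtain holds the prize with probability 1/12, so the other 11 collectively hold it with probability 11/12.
The host can always find an empty curtain to open, so this doesn't change that 11/12; it is now spread over the 10 remaining unopened curtains.
P(win by switching) = (11/12) · (1/10) = 11/120.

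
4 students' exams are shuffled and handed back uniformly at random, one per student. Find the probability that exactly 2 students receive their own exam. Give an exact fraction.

Choose which 2 of the 4 are fixed: C(4,2) = 6 ways.
The remaining 2 must have no fixed point: D(2) = 1.
P = 6·1/24 = 1/4.

1/4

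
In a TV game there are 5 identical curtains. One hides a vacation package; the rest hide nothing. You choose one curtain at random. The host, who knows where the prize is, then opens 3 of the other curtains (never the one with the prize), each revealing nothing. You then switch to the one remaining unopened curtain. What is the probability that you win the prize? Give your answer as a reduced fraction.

4/5

Your original curtain holds the prize with probability 1/5, so the other 4 collectively hold it with probability 4/5.
The host can always find 3 empty curtains to open, so the reveals don't change that 4/5; it is now spread over the 1 remaining unopened curtain.
P(win by switching) = (4/5) · (1/1) = 4/5.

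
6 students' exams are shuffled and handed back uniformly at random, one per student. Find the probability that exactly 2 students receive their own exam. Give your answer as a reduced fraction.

3/16

Choose which 2 of the 6 are fixed: C(6,2) = 15 ways.
The remaining 4 must have no fixed point: D(4) = 9.
P = 15·9/720 = 3/16.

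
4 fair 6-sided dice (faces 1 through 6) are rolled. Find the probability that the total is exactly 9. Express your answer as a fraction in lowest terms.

7/162

There are 6^4 = 1296 equally likely outcomes.
The number of ordered 4-tuples from {1,…,6} summing to 9 is 56.
P(sum = 9) = 56/1296 = 7/162.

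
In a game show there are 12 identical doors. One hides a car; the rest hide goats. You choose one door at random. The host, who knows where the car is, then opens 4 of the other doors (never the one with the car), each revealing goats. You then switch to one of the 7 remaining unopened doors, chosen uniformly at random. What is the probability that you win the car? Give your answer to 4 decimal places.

Your original door holds the car with probability 1/12, so the other 11 collectively hold it with probability 11/12.
The host can always find 4 empty doors to open, so the reveals don't change that 11/12; it is now spread over the 7 remaining unopened doors.
P(win by switching) = (11/12) · (1/7) = 11/84 ≈ 0.1310.

0.1310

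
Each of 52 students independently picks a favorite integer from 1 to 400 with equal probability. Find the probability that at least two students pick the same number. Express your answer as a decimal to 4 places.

It's easier to compute the probability that all 52 are distinct.
P(all distinct) = 400/400 · 399/400 · ··· · 349/400 ≈ 0.0312.
So the probability of at least one match is 1 − 0.0312 = 0.9688.

0.9688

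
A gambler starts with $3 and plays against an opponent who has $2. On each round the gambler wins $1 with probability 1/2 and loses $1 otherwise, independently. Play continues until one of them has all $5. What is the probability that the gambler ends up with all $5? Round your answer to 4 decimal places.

0.6000

With a fair step, P(i) = ½P(i−1) + ½P(i+1) with P(0)=0, P(5)=1 has the linear solution P(i) = i/5.
P(3) = 3/5 ≈ 0.6000.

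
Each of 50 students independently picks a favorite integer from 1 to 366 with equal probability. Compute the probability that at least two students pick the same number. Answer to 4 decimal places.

It's easier to compute the probability that all 50 are distinct.
P(all distinct) = 366/366 · 365/366 · ··· · 317/366 ≈ 0.0299.
So the probability of at least one match is 1 − 0.0299 = 0.9701.

0.9701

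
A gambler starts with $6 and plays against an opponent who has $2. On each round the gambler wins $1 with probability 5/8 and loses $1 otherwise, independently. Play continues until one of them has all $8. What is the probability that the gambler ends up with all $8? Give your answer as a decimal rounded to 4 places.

Let r = q/p = (3/8)/(5/8) = 3/5. The recurrence P(i) = p·P(i+1) + q·P(i−1) with P(0)=0, P(8)=1 gives P(i) = (1 − r^i)/(1 − r^8).
P(6) = (1 − (3/5)^6) / (1 − (3/5)^8) = 23275/24004 ≈ 0.9696.

0.9696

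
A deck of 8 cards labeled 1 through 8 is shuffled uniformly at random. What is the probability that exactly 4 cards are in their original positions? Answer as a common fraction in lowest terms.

1/64

Choose which 4 of the 8 are fixed: C(8,4) = 70 ways.
The remaining 4 must have no fixed point: D(4) = 9.
P = 70·9/40320 = 1/64.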